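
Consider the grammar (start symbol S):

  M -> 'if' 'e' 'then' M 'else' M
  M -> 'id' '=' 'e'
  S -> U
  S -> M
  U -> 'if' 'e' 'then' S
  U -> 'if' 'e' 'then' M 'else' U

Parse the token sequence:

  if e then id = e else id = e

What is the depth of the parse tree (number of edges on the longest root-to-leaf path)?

[S [M if e then [M id = e] else [M id = e]]]

3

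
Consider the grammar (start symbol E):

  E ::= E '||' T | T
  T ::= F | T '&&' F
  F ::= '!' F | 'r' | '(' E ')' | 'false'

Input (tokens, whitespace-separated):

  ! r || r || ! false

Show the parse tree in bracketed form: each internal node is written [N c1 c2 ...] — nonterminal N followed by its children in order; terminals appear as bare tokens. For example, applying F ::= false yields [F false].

E
E || T
E || T || T
T || T || T
F || T || T
! F || T || T
! r || T || T
! r || F || T
! r || r || T
! r || r || F
! r || r || ! F
! r || r || ! false

[E [E [E [T [F ! [F r]]]] || [T [F r]]] || [T [F ! [F false]]]]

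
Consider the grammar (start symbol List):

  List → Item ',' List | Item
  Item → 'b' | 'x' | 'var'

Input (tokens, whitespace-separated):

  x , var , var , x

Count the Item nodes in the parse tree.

4

[List [Item x] , [List [Item var] , [List [Item var] , [List [Item x]]]]]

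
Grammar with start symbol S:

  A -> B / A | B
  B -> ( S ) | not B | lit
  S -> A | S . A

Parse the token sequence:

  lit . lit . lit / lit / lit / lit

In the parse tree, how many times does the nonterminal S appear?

3

[S [S [S [A [B lit]]] . [A [B lit]]] . [A [B lit] / [A [B lit] / [A [B lit] / [A [B lit]]]]]]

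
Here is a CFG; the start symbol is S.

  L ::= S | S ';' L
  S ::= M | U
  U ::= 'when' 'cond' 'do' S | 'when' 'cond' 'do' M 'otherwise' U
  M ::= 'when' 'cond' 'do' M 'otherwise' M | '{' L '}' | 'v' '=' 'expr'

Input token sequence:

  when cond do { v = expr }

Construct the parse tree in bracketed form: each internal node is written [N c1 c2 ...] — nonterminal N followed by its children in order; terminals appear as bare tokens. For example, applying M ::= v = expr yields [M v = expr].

[S [U when cond do [S [M { [L [S [M v = expr]]] }]]]]

S
U
when cond do S
when cond do M
when cond do { L }
when cond do { S }
when cond do { M }
when cond do { v = expr }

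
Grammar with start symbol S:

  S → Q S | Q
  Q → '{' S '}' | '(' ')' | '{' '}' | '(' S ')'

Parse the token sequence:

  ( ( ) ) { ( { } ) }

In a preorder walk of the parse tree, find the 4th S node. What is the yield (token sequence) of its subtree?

[S [Q ( [S [Q ( )]] )] [S [Q { [S [Q ( [S [Q { }]] )]] }]]]

( { } )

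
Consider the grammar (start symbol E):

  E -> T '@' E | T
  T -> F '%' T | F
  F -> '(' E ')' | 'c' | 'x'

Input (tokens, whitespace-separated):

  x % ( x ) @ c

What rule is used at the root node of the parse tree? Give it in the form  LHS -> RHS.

E -> T '@' E

[E [T [F x] % [T [F ( [E [T [F x]]] )]]] @ [E [T [F c]]]]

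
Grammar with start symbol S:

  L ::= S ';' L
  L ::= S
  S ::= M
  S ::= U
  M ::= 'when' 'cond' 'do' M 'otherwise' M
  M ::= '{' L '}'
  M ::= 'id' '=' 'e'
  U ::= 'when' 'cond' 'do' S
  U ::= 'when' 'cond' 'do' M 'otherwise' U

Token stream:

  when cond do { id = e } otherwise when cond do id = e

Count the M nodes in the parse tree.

3

[S [U when cond do [M { [L [S [M id = e]]] }] otherwise [U when cond do [S [M id = e]]]]]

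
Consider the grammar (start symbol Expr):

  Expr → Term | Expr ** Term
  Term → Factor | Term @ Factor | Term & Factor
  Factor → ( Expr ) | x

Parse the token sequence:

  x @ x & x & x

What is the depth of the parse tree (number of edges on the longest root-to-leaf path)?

6

[Expr [Term [Term [Term [Term [Factor x]] @ [Factor x]] & [Factor x]] & [Factor x]]]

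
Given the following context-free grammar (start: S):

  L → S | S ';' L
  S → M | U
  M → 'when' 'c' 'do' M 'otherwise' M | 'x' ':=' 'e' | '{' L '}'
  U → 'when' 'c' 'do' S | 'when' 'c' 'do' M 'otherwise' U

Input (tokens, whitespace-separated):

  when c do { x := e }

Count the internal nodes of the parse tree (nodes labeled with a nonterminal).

7

[S [U when c do [S [M { [L [S [M x := e]]] }]]]]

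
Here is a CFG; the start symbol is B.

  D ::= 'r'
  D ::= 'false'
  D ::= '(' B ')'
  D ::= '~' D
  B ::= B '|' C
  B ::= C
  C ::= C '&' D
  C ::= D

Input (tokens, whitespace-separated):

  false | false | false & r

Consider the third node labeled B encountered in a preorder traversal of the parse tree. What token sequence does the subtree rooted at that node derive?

false

[B [B [B [C [D false]]] | [C [D false]]] | [C [C [D false]] & [D r]]]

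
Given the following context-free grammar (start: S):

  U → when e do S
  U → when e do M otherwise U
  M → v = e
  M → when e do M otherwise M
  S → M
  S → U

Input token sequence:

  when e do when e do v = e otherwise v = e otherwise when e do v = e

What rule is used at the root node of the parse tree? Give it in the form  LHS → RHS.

[S [U when e do [M when e do [M v = e] otherwise [M v = e]] otherwise [U when e do [S [M v = e]]]]]

S → U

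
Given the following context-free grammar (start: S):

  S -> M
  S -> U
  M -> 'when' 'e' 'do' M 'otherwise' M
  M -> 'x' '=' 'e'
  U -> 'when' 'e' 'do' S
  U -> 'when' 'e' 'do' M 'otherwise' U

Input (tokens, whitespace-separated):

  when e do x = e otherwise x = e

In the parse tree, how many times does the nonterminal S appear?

[S [M when e do [M x = e] otherwise [M x = e]]]

1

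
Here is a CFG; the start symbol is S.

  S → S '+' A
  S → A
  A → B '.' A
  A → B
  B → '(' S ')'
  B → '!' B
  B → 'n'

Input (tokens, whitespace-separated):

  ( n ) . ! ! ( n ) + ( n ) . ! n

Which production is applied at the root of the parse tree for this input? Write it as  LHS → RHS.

[S [S [A [B ( [S [A [B n]]] )] . [A [B ! [B ! [B ( [S [A [B n]]] )]]]]]] + [A [B ( [S [A [B n]]] )] . [A [B ! [B n]]]]]

S → S '+' A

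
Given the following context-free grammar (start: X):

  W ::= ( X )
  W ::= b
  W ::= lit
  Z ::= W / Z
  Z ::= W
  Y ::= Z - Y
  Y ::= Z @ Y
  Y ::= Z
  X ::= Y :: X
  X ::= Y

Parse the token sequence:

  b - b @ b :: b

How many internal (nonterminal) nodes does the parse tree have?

14

[X [Y [Z [W b]] - [Y [Z [W b]] @ [Y [Z [W b]]]]] :: [X [Y [Z [W b]]]]]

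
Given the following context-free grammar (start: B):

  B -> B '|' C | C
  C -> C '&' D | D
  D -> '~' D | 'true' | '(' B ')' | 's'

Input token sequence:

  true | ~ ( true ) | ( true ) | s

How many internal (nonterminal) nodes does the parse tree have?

19

[B [B [B [B [C [D true]]] | [C [D ~ [D ( [B [C [D true]]] )]]]] | [C [D ( [B [C [D true]]] )]]] | [C [D s]]]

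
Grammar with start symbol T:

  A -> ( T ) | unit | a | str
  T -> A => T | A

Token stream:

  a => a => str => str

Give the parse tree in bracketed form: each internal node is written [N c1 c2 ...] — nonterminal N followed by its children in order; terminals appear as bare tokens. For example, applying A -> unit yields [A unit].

T
A => T
a => T
a => A => T
a => a => T
a => a => A => T
a => a => str => T
a => a => str => A
a => a => str => str

[T [A a] => [T [A a] => [T [A str] => [T [A str]]]]]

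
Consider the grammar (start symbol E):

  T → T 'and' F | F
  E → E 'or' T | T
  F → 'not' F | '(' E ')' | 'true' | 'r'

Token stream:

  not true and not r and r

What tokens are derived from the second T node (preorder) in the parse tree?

[E [T [T [T [F not [F true]]] and [F not [F r]]] and [F r]]]

not true and not r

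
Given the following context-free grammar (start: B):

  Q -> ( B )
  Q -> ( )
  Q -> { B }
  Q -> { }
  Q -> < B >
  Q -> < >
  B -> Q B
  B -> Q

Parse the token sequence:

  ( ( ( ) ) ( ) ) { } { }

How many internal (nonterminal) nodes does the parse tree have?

12

[B [Q ( [B [Q ( [B [Q ( )]] )] [B [Q ( )]]] )] [B [Q { }] [B [Q { }]]]]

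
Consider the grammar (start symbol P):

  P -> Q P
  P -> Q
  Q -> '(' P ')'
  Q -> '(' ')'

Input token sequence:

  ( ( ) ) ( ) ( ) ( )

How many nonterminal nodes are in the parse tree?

10

[P [Q ( [P [Q ( )]] )] [P [Q ( )] [P [Q ( )] [P [Q ( )]]]]]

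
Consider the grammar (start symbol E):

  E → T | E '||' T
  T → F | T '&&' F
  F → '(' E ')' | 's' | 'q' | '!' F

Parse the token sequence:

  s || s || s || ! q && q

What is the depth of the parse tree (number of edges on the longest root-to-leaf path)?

[E [E [E [E [T [F s]]] || [T [F s]]] || [T [F s]]] || [T [T [F ! [F q]]] && [F q]]]

6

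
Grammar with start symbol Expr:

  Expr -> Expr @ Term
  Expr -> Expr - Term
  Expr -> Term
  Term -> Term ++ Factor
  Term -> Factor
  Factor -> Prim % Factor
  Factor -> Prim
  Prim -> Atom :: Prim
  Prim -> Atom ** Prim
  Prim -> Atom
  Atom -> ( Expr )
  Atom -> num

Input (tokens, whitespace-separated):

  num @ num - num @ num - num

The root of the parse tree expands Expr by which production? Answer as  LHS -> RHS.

[Expr [Expr [Expr [Expr [Expr [Term [Factor [Prim [Atom num]]]]] @ [Term [Factor [Prim [Atom num]]]]] - [Term [Factor [Prim [Atom num]]]]] @ [Term [Factor [Prim [Atom num]]]]] - [Term [Factor [Prim [Atom num]]]]]

Expr -> Expr - Term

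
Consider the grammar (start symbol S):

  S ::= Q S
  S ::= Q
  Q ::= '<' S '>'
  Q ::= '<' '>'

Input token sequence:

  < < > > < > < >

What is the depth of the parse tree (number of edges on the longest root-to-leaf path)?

4

[S [Q < [S [Q < >]] >] [S [Q < >] [S [Q < >]]]]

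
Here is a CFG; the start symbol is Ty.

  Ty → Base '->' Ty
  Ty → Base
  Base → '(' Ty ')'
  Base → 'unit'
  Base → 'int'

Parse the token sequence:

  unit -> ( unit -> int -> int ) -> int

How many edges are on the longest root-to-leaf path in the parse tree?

7

[Ty [Base unit] -> [Ty [Base ( [Ty [Base unit] -> [Ty [Base int] -> [Ty [Base int]]]] )] -> [Ty [Base int]]]]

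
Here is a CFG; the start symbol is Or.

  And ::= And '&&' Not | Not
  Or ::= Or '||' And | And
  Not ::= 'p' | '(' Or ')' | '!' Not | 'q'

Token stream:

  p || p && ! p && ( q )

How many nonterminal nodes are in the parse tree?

[Or [Or [And [Not p]]] || [And [And [And [Not p]] && [Not ! [Not p]]] && [Not ( [Or [And [Not q]]] )]]]

14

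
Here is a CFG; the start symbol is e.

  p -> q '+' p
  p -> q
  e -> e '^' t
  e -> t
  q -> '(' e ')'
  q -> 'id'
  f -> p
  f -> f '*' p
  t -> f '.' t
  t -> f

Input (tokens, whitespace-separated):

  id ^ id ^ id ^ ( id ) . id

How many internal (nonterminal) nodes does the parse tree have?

29

[e [e [e [e [t [f [p [q id]]]]] ^ [t [f [p [q id]]]]] ^ [t [f [p [q id]]]]] ^ [t [f [p [q ( [e [t [f [p [q id]]]]] )]]] . [t [f [p [q id]]]]]]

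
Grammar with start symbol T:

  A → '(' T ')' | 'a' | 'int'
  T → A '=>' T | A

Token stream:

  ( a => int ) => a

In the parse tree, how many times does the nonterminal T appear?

[T [A ( [T [A a] => [T [A int]]] )] => [T [A a]]]

4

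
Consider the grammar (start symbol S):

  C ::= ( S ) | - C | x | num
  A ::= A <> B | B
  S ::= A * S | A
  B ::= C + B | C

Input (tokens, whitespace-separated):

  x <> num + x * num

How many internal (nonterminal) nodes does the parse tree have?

[S [A [A [B [C x]]] <> [B [C num] + [B [C x]]]] * [S [A [B [C num]]]]]

13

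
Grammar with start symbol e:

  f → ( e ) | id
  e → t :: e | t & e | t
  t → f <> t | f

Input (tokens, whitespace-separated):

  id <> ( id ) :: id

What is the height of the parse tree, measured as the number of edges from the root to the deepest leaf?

[e [t [f id] <> [t [f ( [e [t [f id]]] )]]] :: [e [t [f id]]]]

7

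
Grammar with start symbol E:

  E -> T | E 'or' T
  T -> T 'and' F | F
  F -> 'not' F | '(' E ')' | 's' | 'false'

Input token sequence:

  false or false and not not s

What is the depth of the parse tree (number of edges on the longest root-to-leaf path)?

[E [E [T [F false]]] or [T [T [F false]] and [F not [F not [F s]]]]]

5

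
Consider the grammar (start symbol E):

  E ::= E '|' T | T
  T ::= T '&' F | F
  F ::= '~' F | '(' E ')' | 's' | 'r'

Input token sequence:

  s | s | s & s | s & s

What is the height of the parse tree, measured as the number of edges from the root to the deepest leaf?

[E [E [E [E [T [F s]]] | [T [F s]]] | [T [T [F s]] & [F s]]] | [T [T [F s]] & [F s]]]

6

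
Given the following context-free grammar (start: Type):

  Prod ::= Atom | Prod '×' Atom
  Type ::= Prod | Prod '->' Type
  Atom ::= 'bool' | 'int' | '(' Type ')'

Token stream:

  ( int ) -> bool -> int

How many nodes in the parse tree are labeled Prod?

[Type [Prod [Atom ( [Type [Prod [Atom int]]] )]] -> [Type [Prod [Atom bool]] -> [Type [Prod [Atom int]]]]]

4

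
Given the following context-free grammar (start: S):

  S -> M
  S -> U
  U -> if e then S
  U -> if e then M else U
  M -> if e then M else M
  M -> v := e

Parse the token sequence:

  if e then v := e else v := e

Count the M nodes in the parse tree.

[S [M if e then [M v := e] else [M v := e]]]

3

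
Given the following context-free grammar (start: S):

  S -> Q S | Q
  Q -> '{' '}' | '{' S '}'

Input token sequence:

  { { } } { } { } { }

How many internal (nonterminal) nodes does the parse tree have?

10

[S [Q { [S [Q { }]] }] [S [Q { }] [S [Q { }] [S [Q { }]]]]]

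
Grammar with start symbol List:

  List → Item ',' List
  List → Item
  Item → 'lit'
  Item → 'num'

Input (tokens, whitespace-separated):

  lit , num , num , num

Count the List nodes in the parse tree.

[List [Item lit] , [List [Item num] , [List [Item num] , [List [Item num]]]]]

4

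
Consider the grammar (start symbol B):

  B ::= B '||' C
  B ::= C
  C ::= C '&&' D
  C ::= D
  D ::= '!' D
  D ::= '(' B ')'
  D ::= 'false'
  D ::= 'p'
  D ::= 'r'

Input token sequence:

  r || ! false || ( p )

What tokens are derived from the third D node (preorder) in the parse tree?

[B [B [B [C [D r]]] || [C [D ! [D false]]]] || [C [D ( [B [C [D p]]] )]]]

false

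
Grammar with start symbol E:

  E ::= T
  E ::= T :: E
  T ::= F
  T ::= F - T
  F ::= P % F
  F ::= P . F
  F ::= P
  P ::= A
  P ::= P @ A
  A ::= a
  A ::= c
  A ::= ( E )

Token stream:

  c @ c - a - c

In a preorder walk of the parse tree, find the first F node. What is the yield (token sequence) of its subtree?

c @ c

[E [T [F [P [P [A c]] @ [A c]]] - [T [F [P [A a]]] - [T [F [P [A c]]]]]]]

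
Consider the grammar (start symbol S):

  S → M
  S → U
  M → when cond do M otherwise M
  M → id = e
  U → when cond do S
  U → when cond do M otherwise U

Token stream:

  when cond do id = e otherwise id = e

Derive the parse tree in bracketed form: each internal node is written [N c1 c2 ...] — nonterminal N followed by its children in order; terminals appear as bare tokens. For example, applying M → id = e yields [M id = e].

S
M
when cond do M otherwise M
when cond do id = e otherwise M
when cond do id = e otherwise id = e

[S [M when cond do [M id = e] otherwise [M id = e]]]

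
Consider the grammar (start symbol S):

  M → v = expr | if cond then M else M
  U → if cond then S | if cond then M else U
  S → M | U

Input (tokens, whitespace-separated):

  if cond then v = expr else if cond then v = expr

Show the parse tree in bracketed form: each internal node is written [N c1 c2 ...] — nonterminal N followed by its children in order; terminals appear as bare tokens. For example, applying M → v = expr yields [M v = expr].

S
U
if cond then M else U
if cond then v = expr else U
if cond then v = expr else if cond then S
if cond then v = expr else if cond then M
if cond then v = expr else if cond then v = expr

[S [U if cond then [M v = expr] else [U if cond then [S [M v = expr]]]]]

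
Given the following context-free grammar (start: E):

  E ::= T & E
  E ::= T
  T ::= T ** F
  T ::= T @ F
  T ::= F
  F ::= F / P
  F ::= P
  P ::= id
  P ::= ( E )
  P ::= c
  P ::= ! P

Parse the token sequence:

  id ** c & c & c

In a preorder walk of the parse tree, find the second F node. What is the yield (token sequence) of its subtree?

c

[E [T [T [F [P id]]] ** [F [P c]]] & [E [T [F [P c]]] & [E [T [F [P c]]]]]]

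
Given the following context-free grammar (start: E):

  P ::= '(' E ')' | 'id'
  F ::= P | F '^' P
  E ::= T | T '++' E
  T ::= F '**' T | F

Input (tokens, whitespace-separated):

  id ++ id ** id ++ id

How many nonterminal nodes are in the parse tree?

15

[E [T [F [P id]]] ++ [E [T [F [P id]] ** [T [F [P id]]]] ++ [E [T [F [P id]]]]]]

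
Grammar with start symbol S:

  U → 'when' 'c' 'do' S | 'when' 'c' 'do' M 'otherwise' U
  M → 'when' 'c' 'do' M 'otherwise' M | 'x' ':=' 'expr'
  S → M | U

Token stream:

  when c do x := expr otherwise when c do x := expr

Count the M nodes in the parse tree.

2

[S [U when c do [M x := expr] otherwise [U when c do [S [M x := expr]]]]]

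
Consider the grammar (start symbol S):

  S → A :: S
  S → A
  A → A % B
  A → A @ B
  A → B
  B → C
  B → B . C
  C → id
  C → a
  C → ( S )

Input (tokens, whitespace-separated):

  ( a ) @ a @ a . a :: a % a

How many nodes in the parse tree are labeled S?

[S [A [A [A [B [C ( [S [A [B [C a]]]] )]]] @ [B [C a]]] @ [B [B [C a]] . [C a]]] :: [S [A [A [B [C a]]] % [B [C a]]]]]

3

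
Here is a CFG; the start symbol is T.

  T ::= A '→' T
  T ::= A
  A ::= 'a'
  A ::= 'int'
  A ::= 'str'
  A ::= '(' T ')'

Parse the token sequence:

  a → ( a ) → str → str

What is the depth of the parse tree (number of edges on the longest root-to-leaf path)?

[T [A a] → [T [A ( [T [A a]] )] → [T [A str] → [T [A str]]]]]

5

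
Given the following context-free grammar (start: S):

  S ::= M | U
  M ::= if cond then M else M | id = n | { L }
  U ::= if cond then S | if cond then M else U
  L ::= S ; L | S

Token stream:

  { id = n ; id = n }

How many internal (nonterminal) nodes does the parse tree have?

8

[S [M { [L [S [M id = n]] ; [L [S [M id = n]]]] }]]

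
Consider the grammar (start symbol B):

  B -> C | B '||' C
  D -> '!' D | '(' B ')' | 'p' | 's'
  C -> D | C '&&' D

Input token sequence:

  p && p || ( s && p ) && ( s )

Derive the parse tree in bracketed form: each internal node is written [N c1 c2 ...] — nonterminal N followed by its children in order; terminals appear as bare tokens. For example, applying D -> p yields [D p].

[B [B [C [C [D p]] && [D p]]] || [C [C [D ( [B [C [C [D s]] && [D p]]] )]] && [D ( [B [C [D s]]] )]]]

B
B || C
C || C
C && D || C
D && D || C
p && D || C
p && p || C
p && p || C && D
p && p || D && D
p && p || ( B ) && D
p && p || ( C ) && D
p && p || ( C && D ) && D
p && p || ( D && D ) && D
p && p || ( s && D ) && D
p && p || ( s && p ) && D
p && p || ( s && p ) && ( B )
p && p || ( s && p ) && ( C )
p && p || ( s && p ) && ( D )
p && p || ( s && p ) && ( s )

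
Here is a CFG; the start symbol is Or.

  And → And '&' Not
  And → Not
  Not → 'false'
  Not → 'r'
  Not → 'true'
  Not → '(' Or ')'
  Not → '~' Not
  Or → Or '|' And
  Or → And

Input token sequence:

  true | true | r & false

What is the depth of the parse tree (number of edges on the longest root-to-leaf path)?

5

[Or [Or [Or [And [Not true]]] | [And [Not true]]] | [And [And [Not r]] & [Not false]]]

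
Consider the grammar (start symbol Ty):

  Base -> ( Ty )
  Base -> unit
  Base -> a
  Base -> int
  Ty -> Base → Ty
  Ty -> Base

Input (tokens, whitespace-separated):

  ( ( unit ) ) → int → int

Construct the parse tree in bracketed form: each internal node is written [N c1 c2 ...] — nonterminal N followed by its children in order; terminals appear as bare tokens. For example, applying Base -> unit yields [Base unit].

[Ty [Base ( [Ty [Base ( [Ty [Base unit]] )]] )] → [Ty [Base int] → [Ty [Base int]]]]

Ty
Base → Ty
( Ty ) → Ty
( Base ) → Ty
( ( Ty ) ) → Ty
( ( Base ) ) → Ty
( ( unit ) ) → Ty
( ( unit ) ) → Base → Ty
( ( unit ) ) → int → Ty
( ( unit ) ) → int → Base
( ( unit ) ) → int → int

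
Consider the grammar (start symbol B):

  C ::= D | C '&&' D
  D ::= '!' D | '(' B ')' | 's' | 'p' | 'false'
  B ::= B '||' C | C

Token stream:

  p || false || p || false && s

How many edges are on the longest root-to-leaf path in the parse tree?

6

[B [B [B [B [C [D p]]] || [C [D false]]] || [C [D p]]] || [C [C [D false]] && [D s]]]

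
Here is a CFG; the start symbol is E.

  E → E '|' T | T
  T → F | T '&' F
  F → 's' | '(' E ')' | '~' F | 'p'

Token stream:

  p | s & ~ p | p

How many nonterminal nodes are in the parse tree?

[E [E [E [T [F p]]] | [T [T [F s]] & [F ~ [F p]]]] | [T [F p]]]

12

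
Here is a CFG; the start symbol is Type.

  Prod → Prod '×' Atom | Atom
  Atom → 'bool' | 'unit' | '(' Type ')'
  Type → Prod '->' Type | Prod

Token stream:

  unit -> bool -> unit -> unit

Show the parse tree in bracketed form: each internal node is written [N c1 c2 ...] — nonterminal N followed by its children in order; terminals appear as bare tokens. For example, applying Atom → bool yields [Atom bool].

[Type [Prod [Atom unit]] -> [Type [Prod [Atom bool]] -> [Type [Prod [Atom unit]] -> [Type [Prod [Atom unit]]]]]]

Type
Prod -> Type
Atom -> Type
unit -> Type
unit -> Prod -> Type
unit -> Atom -> Type
unit -> bool -> Type
unit -> bool -> Prod -> Type
unit -> bool -> Atom -> Type
unit -> bool -> unit -> Type
unit -> bool -> unit -> Prod
unit -> bool -> unit -> Atom
unit -> bool -> unit -> unit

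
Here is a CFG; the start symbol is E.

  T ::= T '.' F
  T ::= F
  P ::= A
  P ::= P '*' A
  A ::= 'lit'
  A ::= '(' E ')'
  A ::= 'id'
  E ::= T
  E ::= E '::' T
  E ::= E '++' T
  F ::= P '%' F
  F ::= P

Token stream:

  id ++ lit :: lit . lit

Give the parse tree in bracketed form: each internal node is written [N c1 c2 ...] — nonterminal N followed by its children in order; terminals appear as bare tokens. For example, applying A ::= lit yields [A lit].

E
E :: T
E ++ T :: T
T ++ T :: T
F ++ T :: T
P ++ T :: T
A ++ T :: T
id ++ T :: T
id ++ F :: T
id ++ P :: T
id ++ A :: T
id ++ lit :: T
id ++ lit :: T . F
id ++ lit :: F . F
id ++ lit :: P . F
id ++ lit :: A . F
id ++ lit :: lit . F
id ++ lit :: lit . P
id ++ lit :: lit . A
id ++ lit :: lit . lit

[E [E [E [T [F [P [A id]]]]] ++ [T [F [P [A lit]]]]] :: [T [T [F [P [A lit]]]] . [F [P [A lit]]]]]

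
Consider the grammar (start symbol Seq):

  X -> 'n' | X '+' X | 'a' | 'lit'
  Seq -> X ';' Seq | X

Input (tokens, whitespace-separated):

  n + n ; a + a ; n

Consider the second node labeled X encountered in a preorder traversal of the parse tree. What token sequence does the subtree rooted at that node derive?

[Seq [X [X n] + [X n]] ; [Seq [X [X a] + [X a]] ; [Seq [X n]]]]

n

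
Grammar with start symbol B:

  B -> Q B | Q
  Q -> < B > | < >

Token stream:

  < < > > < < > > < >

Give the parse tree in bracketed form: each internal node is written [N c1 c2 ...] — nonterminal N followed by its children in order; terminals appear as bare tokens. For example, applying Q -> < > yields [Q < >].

B
Q B
< B > B
< Q > B
< < > > B
< < > > Q B
< < > > < B > B
< < > > < Q > B
< < > > < < > > B
< < > > < < > > Q
< < > > < < > > < >

[B [Q < [B [Q < >]] >] [B [Q < [B [Q < >]] >] [B [Q < >]]]]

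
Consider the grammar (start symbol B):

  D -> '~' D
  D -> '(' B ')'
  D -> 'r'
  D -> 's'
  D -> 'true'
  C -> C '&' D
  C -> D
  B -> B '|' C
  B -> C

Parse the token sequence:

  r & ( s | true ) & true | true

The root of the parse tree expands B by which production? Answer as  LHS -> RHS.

[B [B [C [C [C [D r]] & [D ( [B [B [C [D s]]] | [C [D true]]] )]] & [D true]]] | [C [D true]]]

B -> B '|' C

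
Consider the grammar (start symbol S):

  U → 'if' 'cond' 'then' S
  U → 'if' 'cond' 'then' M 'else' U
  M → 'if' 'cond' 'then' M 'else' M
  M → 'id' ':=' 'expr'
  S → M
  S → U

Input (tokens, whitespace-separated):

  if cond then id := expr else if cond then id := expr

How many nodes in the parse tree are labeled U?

[S [U if cond then [M id := expr] else [U if cond then [S [M id := expr]]]]]

2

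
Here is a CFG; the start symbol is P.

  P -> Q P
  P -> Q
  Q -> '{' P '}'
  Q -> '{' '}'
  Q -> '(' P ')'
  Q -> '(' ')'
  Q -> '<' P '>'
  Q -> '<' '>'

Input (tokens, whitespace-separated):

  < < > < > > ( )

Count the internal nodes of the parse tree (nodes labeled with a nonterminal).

8

[P [Q < [P [Q < >] [P [Q < >]]] >] [P [Q ( )]]]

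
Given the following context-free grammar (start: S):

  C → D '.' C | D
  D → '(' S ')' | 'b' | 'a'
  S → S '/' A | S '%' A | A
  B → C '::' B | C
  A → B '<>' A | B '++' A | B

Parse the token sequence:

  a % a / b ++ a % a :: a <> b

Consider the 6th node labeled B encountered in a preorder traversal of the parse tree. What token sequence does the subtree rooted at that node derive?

[S [S [S [S [A [B [C [D a]]]]] % [A [B [C [D a]]]]] / [A [B [C [D b]]] ++ [A [B [C [D a]]]]]] % [A [B [C [D a]] :: [B [C [D a]]]] <> [A [B [C [D b]]]]]]

a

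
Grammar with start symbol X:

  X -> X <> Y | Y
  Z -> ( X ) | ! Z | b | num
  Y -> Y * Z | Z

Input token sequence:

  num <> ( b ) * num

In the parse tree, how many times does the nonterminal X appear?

3

[X [X [Y [Z num]]] <> [Y [Y [Z ( [X [Y [Z b]]] )]] * [Z num]]]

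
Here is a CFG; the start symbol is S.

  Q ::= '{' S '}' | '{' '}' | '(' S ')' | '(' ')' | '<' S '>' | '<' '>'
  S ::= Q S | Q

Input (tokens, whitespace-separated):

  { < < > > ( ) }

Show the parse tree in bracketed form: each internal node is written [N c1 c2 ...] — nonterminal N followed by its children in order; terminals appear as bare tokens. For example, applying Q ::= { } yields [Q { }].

[S [Q { [S [Q < [S [Q < >]] >] [S [Q ( )]]] }]]

S
Q
{ S }
{ Q S }
{ < S > S }
{ < Q > S }
{ < < > > S }
{ < < > > Q }
{ < < > > ( ) }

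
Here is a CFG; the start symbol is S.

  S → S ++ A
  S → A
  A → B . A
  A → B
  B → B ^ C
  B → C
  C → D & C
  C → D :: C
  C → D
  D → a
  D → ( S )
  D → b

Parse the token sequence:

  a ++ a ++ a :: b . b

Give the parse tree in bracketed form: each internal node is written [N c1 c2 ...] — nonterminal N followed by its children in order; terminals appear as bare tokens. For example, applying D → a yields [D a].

S
S ++ A
S ++ A ++ A
A ++ A ++ A
B ++ A ++ A
C ++ A ++ A
D ++ A ++ A
a ++ A ++ A
a ++ B ++ A
a ++ C ++ A
a ++ D ++ A
a ++ a ++ A
a ++ a ++ B . A
a ++ a ++ C . A
a ++ a ++ D :: C . A
a ++ a ++ a :: C . A
a ++ a ++ a :: D . A
a ++ a ++ a :: b . A
a ++ a ++ a :: b . B
a ++ a ++ a :: b . C
a ++ a ++ a :: b . D
a ++ a ++ a :: b . b

[S [S [S [A [B [C [D a]]]]] ++ [A [B [C [D a]]]]] ++ [A [B [C [D a] :: [C [D b]]]] . [A [B [C [D b]]]]]]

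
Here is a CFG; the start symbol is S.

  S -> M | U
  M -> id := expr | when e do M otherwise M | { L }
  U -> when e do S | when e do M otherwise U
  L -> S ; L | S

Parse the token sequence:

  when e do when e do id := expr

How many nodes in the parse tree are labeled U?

2

[S [U when e do [S [U when e do [S [M id := expr]]]]]]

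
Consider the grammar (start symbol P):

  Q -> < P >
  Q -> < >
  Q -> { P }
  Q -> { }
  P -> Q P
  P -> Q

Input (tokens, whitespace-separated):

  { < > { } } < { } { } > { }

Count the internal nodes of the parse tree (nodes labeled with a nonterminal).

14

[P [Q { [P [Q < >] [P [Q { }]]] }] [P [Q < [P [Q { }] [P [Q { }]]] >] [P [Q { }]]]]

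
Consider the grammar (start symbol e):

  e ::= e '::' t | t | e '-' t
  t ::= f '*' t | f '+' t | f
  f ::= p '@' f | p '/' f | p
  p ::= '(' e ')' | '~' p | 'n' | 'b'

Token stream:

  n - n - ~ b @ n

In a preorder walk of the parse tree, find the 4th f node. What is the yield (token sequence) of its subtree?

n

[e [e [e [t [f [p n]]]] - [t [f [p n]]]] - [t [f [p ~ [p b]] @ [f [p n]]]]]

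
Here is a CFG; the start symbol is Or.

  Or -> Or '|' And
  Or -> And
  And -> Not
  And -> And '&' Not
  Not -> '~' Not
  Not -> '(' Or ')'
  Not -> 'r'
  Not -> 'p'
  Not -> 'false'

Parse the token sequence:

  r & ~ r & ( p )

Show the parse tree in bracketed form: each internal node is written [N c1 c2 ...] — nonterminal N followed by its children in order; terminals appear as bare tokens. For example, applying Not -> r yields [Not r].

[Or [And [And [And [Not r]] & [Not ~ [Not r]]] & [Not ( [Or [And [Not p]]] )]]]

Or
And
And & Not
And & Not & Not
Not & Not & Not
r & Not & Not
r & ~ Not & Not
r & ~ r & Not
r & ~ r & ( Or )
r & ~ r & ( And )
r & ~ r & ( Not )
r & ~ r & ( p )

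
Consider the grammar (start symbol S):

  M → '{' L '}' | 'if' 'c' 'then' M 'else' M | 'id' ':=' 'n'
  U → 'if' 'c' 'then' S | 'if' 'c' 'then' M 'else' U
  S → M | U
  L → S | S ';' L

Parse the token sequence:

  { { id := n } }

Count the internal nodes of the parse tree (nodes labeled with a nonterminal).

[S [M { [L [S [M { [L [S [M id := n]]] }]]] }]]

8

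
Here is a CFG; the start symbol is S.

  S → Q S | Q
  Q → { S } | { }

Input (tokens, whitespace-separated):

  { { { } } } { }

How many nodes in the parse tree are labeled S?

4

[S [Q { [S [Q { [S [Q { }]] }]] }] [S [Q { }]]]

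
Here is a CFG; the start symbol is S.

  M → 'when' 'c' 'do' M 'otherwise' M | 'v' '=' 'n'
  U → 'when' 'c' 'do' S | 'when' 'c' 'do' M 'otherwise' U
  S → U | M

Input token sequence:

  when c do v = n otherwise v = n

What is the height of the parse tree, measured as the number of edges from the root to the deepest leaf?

[S [M when c do [M v = n] otherwise [M v = n]]]

3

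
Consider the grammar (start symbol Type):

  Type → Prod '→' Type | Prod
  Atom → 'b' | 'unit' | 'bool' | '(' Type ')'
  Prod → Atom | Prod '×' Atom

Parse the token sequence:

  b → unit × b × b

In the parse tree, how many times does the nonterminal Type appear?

2

[Type [Prod [Atom b]] → [Type [Prod [Prod [Prod [Atom unit]] × [Atom b]] × [Atom b]]]]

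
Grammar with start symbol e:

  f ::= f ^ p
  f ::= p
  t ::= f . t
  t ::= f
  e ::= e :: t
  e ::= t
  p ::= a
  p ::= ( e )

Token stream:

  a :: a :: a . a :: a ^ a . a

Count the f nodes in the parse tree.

7

[e [e [e [e [t [f [p a]]]] :: [t [f [p a]]]] :: [t [f [p a]] . [t [f [p a]]]]] :: [t [f [f [p a]] ^ [p a]] . [t [f [p a]]]]]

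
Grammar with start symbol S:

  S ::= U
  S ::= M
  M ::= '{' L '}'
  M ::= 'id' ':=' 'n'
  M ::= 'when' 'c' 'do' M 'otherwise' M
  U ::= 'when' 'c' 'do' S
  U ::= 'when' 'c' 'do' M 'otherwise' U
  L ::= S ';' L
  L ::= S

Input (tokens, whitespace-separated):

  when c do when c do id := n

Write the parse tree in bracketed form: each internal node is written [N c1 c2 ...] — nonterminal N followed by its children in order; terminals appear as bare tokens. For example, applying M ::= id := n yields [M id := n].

[S [U when c do [S [U when c do [S [M id := n]]]]]]

S
U
when c do S
when c do U
when c do when c do S
when c do when c do M
when c do when c do id := n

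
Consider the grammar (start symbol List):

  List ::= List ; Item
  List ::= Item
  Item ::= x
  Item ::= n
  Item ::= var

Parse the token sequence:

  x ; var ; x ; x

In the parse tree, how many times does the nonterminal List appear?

[List [List [List [List [Item x]] ; [Item var]] ; [Item x]] ; [Item x]]

4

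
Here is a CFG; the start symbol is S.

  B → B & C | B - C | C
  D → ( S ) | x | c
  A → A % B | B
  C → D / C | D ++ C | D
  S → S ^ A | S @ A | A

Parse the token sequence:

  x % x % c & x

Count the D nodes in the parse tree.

4

[S [A [A [A [B [C [D x]]]] % [B [C [D x]]]] % [B [B [C [D c]]] & [C [D x]]]]]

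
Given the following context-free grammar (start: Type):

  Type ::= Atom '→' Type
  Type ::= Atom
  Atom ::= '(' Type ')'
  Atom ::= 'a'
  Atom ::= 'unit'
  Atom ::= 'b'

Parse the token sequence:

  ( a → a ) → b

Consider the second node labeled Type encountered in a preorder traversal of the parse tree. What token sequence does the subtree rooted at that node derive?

a → a

[Type [Atom ( [Type [Atom a] → [Type [Atom a]]] )] → [Type [Atom b]]]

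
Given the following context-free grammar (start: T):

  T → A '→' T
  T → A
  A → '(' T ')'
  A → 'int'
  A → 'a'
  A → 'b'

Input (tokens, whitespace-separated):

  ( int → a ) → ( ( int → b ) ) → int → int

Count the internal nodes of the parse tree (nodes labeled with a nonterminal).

[T [A ( [T [A int] → [T [A a]]] )] → [T [A ( [T [A ( [T [A int] → [T [A b]]] )]] )] → [T [A int] → [T [A int]]]]]

18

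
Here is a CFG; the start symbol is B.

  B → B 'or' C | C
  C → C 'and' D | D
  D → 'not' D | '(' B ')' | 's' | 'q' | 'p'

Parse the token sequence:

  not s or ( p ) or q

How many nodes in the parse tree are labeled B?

4

[B [B [B [C [D not [D s]]]] or [C [D ( [B [C [D p]]] )]]] or [C [D q]]]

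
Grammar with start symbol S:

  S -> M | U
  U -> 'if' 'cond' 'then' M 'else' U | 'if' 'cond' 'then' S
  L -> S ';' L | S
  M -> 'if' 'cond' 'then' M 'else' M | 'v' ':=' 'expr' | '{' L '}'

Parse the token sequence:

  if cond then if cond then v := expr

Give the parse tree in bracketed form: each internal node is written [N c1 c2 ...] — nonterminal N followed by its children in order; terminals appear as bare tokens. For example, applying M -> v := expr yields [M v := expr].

S
U
if cond then S
if cond then U
if cond then if cond then S
if cond then if cond then M
if cond then if cond then v := expr

[S [U if cond then [S [U if cond then [S [M v := expr]]]]]]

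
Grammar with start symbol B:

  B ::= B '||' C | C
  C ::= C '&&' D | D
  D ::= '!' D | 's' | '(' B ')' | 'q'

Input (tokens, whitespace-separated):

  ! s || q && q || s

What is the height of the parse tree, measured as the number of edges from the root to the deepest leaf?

6

[B [B [B [C [D ! [D s]]]] || [C [C [D q]] && [D q]]] || [C [D s]]]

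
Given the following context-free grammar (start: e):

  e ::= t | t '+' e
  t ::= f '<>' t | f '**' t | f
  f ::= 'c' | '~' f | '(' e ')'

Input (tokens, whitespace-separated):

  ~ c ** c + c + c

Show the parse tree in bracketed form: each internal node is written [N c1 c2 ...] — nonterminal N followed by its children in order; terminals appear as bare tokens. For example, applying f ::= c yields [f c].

e
t + e
f ** t + e
~ f ** t + e
~ c ** t + e
~ c ** f + e
~ c ** c + e
~ c ** c + t + e
~ c ** c + f + e
~ c ** c + c + e
~ c ** c + c + t
~ c ** c + c + f
~ c ** c + c + c

[e [t [f ~ [f c]] ** [t [f c]]] + [e [t [f c]] + [e [t [f c]]]]]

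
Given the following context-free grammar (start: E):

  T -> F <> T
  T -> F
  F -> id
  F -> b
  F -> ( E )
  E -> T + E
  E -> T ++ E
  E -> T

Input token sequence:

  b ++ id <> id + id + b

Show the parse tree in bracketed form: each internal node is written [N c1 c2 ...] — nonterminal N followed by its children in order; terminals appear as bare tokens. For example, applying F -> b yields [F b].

E
T ++ E
F ++ E
b ++ E
b ++ T + E
b ++ F <> T + E
b ++ id <> T + E
b ++ id <> F + E
b ++ id <> id + E
b ++ id <> id + T + E
b ++ id <> id + F + E
b ++ id <> id + id + E
b ++ id <> id + id + T
b ++ id <> id + id + F
b ++ id <> id + id + b

[E [T [F b]] ++ [E [T [F id] <> [T [F id]]] + [E [T [F id]] + [E [T [F b]]]]]]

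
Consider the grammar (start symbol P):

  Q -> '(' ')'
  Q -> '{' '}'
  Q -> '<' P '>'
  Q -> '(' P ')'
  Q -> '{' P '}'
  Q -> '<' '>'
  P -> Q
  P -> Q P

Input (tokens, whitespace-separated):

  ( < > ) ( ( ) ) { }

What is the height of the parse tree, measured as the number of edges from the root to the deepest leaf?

[P [Q ( [P [Q < >]] )] [P [Q ( [P [Q ( )]] )] [P [Q { }]]]]

5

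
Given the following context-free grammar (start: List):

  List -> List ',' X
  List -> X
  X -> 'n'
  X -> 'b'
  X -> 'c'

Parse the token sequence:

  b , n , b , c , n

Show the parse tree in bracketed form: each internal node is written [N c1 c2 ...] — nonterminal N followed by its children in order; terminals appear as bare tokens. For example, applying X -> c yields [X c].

[List [List [List [List [List [X b]] , [X n]] , [X b]] , [X c]] , [X n]]

List
List , X
List , X , X
List , X , X , X
List , X , X , X , X
X , X , X , X , X
b , X , X , X , X
b , n , X , X , X
b , n , b , X , X
b , n , b , c , X
b , n , b , c , n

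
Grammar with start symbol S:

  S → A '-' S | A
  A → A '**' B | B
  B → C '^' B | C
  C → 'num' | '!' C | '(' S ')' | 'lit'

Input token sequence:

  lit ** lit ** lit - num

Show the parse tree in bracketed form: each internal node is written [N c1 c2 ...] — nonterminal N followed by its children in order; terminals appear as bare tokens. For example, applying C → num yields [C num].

[S [A [A [A [B [C lit]]] ** [B [C lit]]] ** [B [C lit]]] - [S [A [B [C num]]]]]

S
A - S
A ** B - S
A ** B ** B - S
B ** B ** B - S
C ** B ** B - S
lit ** B ** B - S
lit ** C ** B - S
lit ** lit ** B - S
lit ** lit ** C - S
lit ** lit ** lit - S
lit ** lit ** lit - A
lit ** lit ** lit - B
lit ** lit ** lit - C
lit ** lit ** lit - num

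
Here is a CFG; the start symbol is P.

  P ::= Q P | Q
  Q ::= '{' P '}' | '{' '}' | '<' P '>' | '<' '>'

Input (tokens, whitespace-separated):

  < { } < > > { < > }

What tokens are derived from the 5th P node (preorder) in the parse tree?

< >

[P [Q < [P [Q { }] [P [Q < >]]] >] [P [Q { [P [Q < >]] }]]]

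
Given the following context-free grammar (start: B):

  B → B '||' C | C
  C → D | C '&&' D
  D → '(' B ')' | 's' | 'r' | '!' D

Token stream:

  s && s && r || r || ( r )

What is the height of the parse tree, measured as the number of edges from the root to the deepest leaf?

7

[B [B [B [C [C [C [D s]] && [D s]] && [D r]]] || [C [D r]]] || [C [D ( [B [C [D r]]] )]]]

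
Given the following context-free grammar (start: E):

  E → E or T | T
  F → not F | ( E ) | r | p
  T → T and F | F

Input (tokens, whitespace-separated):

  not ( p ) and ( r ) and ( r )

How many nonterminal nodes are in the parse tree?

[E [T [T [T [F not [F ( [E [T [F p]]] )]]] and [F ( [E [T [F r]]] )]] and [F ( [E [T [F r]]] )]]]

17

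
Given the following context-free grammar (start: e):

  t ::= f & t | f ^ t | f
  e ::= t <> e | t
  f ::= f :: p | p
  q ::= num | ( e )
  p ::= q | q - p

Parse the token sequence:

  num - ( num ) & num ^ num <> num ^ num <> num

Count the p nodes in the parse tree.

[e [t [f [p [q num] - [p [q ( [e [t [f [p [q num]]]]] )]]]] & [t [f [p [q num]]] ^ [t [f [p [q num]]]]]] <> [e [t [f [p [q num]]] ^ [t [f [p [q num]]]]] <> [e [t [f [p [q num]]]]]]]

8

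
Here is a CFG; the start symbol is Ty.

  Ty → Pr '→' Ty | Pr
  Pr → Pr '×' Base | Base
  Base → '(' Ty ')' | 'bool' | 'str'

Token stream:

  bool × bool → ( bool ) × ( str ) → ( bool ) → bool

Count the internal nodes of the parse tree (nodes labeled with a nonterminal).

[Ty [Pr [Pr [Base bool]] × [Base bool]] → [Ty [Pr [Pr [Base ( [Ty [Pr [Base bool]]] )]] × [Base ( [Ty [Pr [Base str]]] )]] → [Ty [Pr [Base ( [Ty [Pr [Base bool]]] )]] → [Ty [Pr [Base bool]]]]]]

25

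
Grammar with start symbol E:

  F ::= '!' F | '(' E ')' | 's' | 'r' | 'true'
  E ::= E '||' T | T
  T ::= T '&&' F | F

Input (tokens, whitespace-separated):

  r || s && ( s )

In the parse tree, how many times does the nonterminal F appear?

4

[E [E [T [F r]]] || [T [T [F s]] && [F ( [E [T [F s]]] )]]]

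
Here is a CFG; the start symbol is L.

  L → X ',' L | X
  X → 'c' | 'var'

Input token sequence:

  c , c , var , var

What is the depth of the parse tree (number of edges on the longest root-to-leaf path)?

5

[L [X c] , [L [X c] , [L [X var] , [L [X var]]]]]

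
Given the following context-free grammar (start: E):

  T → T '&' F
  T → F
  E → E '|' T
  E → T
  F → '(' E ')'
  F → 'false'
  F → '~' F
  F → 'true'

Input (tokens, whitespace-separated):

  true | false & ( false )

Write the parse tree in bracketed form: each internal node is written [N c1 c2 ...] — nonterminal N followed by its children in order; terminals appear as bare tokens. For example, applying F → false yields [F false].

E
E | T
T | T
F | T
true | T
true | T & F
true | F & F
true | false & F
true | false & ( E )
true | false & ( T )
true | false & ( F )
true | false & ( false )

[E [E [T [F true]]] | [T [T [F false]] & [F ( [E [T [F false]]] )]]]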